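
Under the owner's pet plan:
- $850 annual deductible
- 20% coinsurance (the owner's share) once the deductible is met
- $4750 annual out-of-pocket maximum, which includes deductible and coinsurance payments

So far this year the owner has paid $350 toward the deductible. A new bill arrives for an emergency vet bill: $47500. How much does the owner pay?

$350 of the $850 deductible is already met, leaving $500.
After the $500 deductible portion, $47500 − $500 = $47000 is subject to coinsurance.
Coinsurance: $47000 × 20% = $9400.
Owner responsibility before any cap: $500 + $9400 = $9900.
That would bring total out-of-pocket to $10250, past the $4750 cap. The owner is capped at $4750 − $350 = $4400 on this claim.

$4400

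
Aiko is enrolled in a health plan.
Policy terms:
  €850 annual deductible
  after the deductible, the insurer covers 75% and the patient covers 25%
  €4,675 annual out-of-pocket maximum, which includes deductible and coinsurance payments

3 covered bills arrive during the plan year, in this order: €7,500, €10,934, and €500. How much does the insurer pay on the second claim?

€8,771.50

Bill 1, €7,500: deductible takes €850, €6,650 remains; 25% of €6,650 = €1,662.50. Cost to patient: €2,512.50. OOP to date €2,512.50. Insurer: €7,500 − €2,512.50 = €4,987.50.
Bill 2, €10,934: deductible met; 25% of €10,934 = €2,733.50. That would push OOP to €5,246, over the €4,675 cap, so patient pays €4,675 − €2,512.50 = €2,162.50. Insurer: €10,934 − €2,162.50 = €8,771.50.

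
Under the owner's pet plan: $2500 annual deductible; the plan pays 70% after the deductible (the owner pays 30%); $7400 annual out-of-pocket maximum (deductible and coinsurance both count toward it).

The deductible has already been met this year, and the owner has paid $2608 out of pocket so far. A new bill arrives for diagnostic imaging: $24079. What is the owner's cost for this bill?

$4792

With the deductible met, the entire $24079 is subject to coinsurance.
Owner's 30% share of $24079 is $7223.70.
That would bring total out-of-pocket to $9831.70, past the $7400 cap. The owner is capped at $7400 − $2608 = $4792 on this claim.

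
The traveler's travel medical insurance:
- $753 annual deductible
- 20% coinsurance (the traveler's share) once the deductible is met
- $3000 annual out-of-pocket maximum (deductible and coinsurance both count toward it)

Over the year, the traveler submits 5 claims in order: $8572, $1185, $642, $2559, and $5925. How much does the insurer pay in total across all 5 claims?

Claim 1 ($8572): $753 to deductible, leaving $7819; coinsurance $7819 × 20% = $1563.80. Traveler pays $2316.80; OOP now $2316.80. Insurer: $8572 − $2316.80 = $6255.20.
Claim 2 ($1185): deductible met; 20% of $1185 = $237. Traveler pays $237; OOP now $2553.80. Insurer: $1185 − $237 = $948.
Claim 3 ($642): deductible already satisfied, so traveler's share is 20% × $642 = $128.40. Cost to traveler: $128.40. OOP to date $2682.20. Insurer: $642 − $128.40 = $513.60.
Claim 4 ($2559): 20% coinsurance on $2559 = $511.80. Adding that to $2682.20 gives $3194, past the $3000 cap; traveler pays only $3000 − $2682.20 = $317.80. Insurer: $2559 − $317.80 = $2241.20.
Claim 5 ($5925): deductible met; 20% of $5925 = $1185. OOP would hit $4185 > $3000, so the cap limits the traveler to $3000 − $3000 = $0. Plan pays $5925 − $0 = $5925.
Insurer total: $6255.20 + $948 + $513.60 + $2241.20 + $5925 = $15883.

$15883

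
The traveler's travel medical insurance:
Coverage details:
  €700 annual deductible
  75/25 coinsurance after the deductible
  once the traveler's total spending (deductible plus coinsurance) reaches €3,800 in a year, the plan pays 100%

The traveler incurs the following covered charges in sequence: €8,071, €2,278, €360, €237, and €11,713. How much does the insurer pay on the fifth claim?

Claim 1 — €8,071: deductible takes €700, €7,371 remains; traveler's 25% is €1,842.75. Cost to traveler: €2,542.75. OOP to date €2,542.75. Insurer: €8,071 − €2,542.75 = €5,528.25.
Claim 2 — €2,278: deductible met; 25% of €2,278 = €569.50. Cost to traveler: €569.50. OOP to date €3,112.25. Insurer: €2,278 − €569.50 = €1,708.50.
Claim 3 — €360: deductible met; 25% of €360 = €90. Traveler pays €90; OOP now €3,202.25. Insurer: €360 − €90 = €270.
Claim 4 — €237: deductible already satisfied, so traveler's share is 25% × €237 = €59.25. Traveler owes €59.25 (running OOP €3,261.50). Insurer: €237 − €59.25 = €177.75.
Claim 5 — €11,713: deductible already satisfied, so traveler's share is 25% × €11,713 = €2,928.25. That would push OOP to €6,189.75, over the €3,800 cap, so traveler pays €3,800 − €3,261.50 = €538.50. Insurer: €11,713 − €538.50 = €11,174.50.

€11,174.50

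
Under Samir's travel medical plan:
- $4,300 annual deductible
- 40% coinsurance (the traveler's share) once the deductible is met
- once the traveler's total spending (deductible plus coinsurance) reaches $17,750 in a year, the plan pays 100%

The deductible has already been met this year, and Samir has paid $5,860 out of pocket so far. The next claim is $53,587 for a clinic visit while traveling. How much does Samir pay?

$11,890

The deductible is already satisfied, so the full bill goes to coinsurance.
40% of $53,587 = $21,434.80 falls to the traveler.
Year-to-date out-of-pocket would reach $5,860 + $21,434.80 = $27,294.80, above the $17,750 maximum, so the traveler pays only $17,750 − $5,860 = $11,890.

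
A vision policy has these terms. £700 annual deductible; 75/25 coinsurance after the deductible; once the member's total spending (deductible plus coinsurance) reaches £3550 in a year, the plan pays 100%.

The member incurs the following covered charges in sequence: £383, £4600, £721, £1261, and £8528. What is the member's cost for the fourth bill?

£315.25

Claim 1 (£383): fully absorbed by the deductible. Member owes £383 (running OOP £383).
Claim 2 (£4600): £317 finishes the deductible; £4283 goes to coinsurance; 25% of £4283 = £1070.75. Member pays £1387.75; OOP now £1770.75.
Claim 3 (£721): deductible met; 25% of £721 = £180.25. Member pays £180.25; OOP now £1951.
Claim 4 (£1261): deductible already satisfied, so member's share is 25% × £1261 = £315.25. Member owes £315.25 (running OOP £2266.25).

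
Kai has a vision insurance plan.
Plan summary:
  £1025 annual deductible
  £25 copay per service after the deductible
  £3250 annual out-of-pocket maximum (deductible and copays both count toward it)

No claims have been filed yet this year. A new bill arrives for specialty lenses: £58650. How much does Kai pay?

£1050

Deductible not yet touched, so the first £1025 of the bill goes to the deductible.
After the £1025 deductible portion, £58650 − £1025 = £57625 is subject to the copay.
Copay on this service: £25.
So the member owes £1025 + £25 = £1050 before any cap.
Year-to-date out-of-pocket becomes £0 + £1050 = £1050, still under the £3250 maximum, so no cap applies.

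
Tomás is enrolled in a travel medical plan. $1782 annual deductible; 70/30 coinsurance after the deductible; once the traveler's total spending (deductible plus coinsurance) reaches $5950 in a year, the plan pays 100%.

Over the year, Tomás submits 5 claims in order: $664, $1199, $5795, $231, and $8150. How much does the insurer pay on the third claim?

Claim 1 — $664: entire amount goes to the deductible. Traveler pays $664; OOP now $664. Insurer: $664 − $664 = $0.
Claim 2 — $1199: $1118 to deductible, leaving $81; 30% of $81 = $24.30. Cost to traveler: $1142.30. OOP to date $1806.30. Plan pays $1199 − $1142.30 = $56.70.
Claim 3 — $5795: deductible already satisfied, so traveler's share is 30% × $5795 = $1738.50. Cost to traveler: $1738.50. OOP to date $3544.80. Insurer: $5795 − $1738.50 = $4056.50.

$4056.50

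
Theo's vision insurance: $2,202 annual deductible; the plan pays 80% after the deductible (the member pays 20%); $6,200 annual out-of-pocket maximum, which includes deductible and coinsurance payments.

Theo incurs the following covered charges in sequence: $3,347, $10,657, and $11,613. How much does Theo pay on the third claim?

Claim 1 — $3,347: deductible takes $2,202, $1,145 remains; coinsurance $1,145 × 20% = $229. Member owes $2,431 (running OOP $2,431).
Claim 2 — $10,657: deductible met; 20% of $10,657 = $2,131.40. Member pays $2,131.40; OOP now $4,562.40.
Claim 3 — $11,613: 20% coinsurance on $11,613 = $2,322.60. That would push OOP to $6,885, over the $6,200 cap, so member pays $6,200 − $4,562.40 = $1,637.60.

$1,637.60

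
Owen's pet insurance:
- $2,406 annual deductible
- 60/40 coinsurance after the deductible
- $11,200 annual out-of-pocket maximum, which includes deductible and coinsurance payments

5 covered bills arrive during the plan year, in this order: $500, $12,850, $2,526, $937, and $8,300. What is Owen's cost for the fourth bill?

Bill 1, $500: entire amount goes to the deductible. Owner owes $500 (running OOP $500).
Bill 2, $12,850: $1,906 to deductible, leaving $10,944; owner's 40% is $4,377.60. Owner pays $6,283.60; OOP now $6,783.60.
Bill 3, $2,526: deductible already satisfied, so owner's share is 40% × $2,526 = $1,010.40. Owner owes $1,010.40 (running OOP $7,794).
Bill 4, $937: deductible already satisfied, so owner's share is 40% × $937 = $374.80. Owner owes $374.80 (running OOP $8,168.80).

$374.80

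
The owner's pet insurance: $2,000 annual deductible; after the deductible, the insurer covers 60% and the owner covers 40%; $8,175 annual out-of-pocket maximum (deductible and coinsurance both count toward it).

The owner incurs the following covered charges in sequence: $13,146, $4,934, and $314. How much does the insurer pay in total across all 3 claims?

$10,219

Claim 1 ($13,146): $2,000 to deductible, leaving $11,146; 40% of $11,146 = $4,458.40. Owner pays $6,458.40; OOP now $6,458.40. Insurer: $13,146 − $6,458.40 = $6,687.60.
Claim 2 ($4,934): 40% coinsurance on $4,934 = $1,973.60. That would push OOP to $8,432, over the $8,175 cap, so owner pays $8,175 − $6,458.40 = $1,716.60. Insurer: $4,934 − $1,716.60 = $3,217.40.
Claim 3 ($314): deductible met; 40% of $314 = $125.60. Adding that to $8,175 gives $8,300.60, past the $8,175 cap; owner pays only $8,175 − $8,175 = $0. Insurer: $314 − $0 = $314.
Insurer total = bills − owner's total = $18,394 − $8,175 = $10,219.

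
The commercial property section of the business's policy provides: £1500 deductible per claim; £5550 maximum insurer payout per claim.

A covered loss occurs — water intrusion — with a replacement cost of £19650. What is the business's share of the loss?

After the deductible, £19650 − £1500 = £18150 remains.
Since £18150 > £5550, the payout is capped at £5550.
Business's share is the uncovered remainder: £19650 − £5550 = £14100.

£14100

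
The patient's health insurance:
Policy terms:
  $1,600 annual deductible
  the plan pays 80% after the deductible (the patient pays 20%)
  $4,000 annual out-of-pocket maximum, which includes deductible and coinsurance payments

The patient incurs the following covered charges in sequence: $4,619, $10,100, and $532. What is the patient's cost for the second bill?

Bill 1, $4,619: $1,600 finishes the deductible; $3,019 goes to coinsurance; patient's 20% is $603.80. Patient pays $2,203.80; OOP now $2,203.80.
Bill 2, $10,100: deductible met; 20% of $10,100 = $2,020. That would push OOP to $4,223.80, over the $4,000 cap, so patient pays $4,000 − $2,203.80 = $1,796.20.

$1,796.20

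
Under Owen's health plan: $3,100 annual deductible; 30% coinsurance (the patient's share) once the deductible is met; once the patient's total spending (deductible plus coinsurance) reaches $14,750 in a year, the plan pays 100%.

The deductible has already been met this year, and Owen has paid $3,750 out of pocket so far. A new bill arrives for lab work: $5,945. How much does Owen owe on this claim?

$1,783.50

With the deductible met, the entire $5,945 is subject to coinsurance.
Patient's 30% share of $5,945 is $1,783.50.
Cumulative spending $3,750 + $1,783.50 = $5,533.50 stays under the $14,750 maximum.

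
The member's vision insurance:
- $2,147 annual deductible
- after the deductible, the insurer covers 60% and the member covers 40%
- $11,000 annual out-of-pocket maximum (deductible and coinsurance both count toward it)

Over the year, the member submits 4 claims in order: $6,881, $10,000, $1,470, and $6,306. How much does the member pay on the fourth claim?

#1 ($6,881): $2,147 finishes the deductible; $4,734 goes to coinsurance; member's 40% is $1,893.60. Member owes $4,040.60 (running OOP $4,040.60).
#2 ($10,000): 40% coinsurance on $10,000 = $4,000. Cost to member: $4,000. OOP to date $8,040.60.
#3 ($1,470): deductible already satisfied, so member's share is 40% × $1,470 = $588. Cost to member: $588. OOP to date $8,628.60.
#4 ($6,306): 40% coinsurance on $6,306 = $2,522.40. That would push OOP to $11,151, over the $11,000 cap, so member pays $11,000 − $8,628.60 = $2,371.40.

$2,371.40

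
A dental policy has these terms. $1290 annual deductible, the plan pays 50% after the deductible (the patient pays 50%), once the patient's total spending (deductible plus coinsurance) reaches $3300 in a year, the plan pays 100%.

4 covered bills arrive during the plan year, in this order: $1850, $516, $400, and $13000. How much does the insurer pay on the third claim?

$200

Claim 1 ($1850): $1290 to deductible, leaving $560; coinsurance $560 × 50% = $280. Patient pays $1570; OOP now $1570. Plan pays $1850 − $1570 = $280.
Claim 2 ($516): deductible already satisfied, so patient's share is 50% × $516 = $258. Patient owes $258 (running OOP $1828). Plan pays $516 − $258 = $258.
Claim 3 ($400): 50% coinsurance on $400 = $200. Patient owes $200 (running OOP $2028). Plan pays $400 − $200 = $200.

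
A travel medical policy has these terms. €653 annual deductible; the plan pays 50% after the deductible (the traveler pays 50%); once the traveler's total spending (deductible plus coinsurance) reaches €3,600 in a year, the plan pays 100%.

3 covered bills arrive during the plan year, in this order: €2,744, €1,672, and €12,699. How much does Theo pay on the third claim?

Claim 1 (€2,744): €653 to deductible, leaving €2,091; 50% of €2,091 = €1,045.50. Traveler pays €1,698.50; OOP now €1,698.50.
Claim 2 (€1,672): deductible already satisfied, so traveler's share is 50% × €1,672 = €836. Traveler pays €836; OOP now €2,534.50.
Claim 3 (€12,699): 50% coinsurance on €12,699 = €6,349.50. That would push OOP to €8,884, over the €3,600 cap, so traveler pays €3,600 − €2,534.50 = €1,065.50.

€1,065.50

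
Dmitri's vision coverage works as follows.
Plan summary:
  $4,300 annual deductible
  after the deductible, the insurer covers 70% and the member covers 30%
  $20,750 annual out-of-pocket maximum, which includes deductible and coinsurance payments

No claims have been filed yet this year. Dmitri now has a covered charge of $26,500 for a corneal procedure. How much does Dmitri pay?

$10,960

The full $4,300 deductible is still open; $4,300 of this bill applies to it.
After the $4,300 deductible portion, $26,500 − $4,300 = $22,200 is subject to coinsurance.
Coinsurance: $22,200 × 30% = $6,660.
So the member owes $4,300 + $6,660 = $10,960 before any cap.
Total out-of-pocket so far would be $0 + $10,960 = $10,960, below the $20,750 cap — no reduction.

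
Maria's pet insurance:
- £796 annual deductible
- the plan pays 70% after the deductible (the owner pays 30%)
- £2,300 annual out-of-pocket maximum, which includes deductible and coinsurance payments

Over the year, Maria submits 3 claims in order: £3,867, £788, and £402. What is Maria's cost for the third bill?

#1 (£3,867): deductible takes £796, £3,071 remains; owner's 30% is £921.30. Owner owes £1,717.30 (running OOP £1,717.30).
#2 (£788): deductible already satisfied, so owner's share is 30% × £788 = £236.40. Cost to owner: £236.40. OOP to date £1,953.70.
#3 (£402): 30% coinsurance on £402 = £120.60. Owner pays £120.60; OOP now £2,074.30.

£120.60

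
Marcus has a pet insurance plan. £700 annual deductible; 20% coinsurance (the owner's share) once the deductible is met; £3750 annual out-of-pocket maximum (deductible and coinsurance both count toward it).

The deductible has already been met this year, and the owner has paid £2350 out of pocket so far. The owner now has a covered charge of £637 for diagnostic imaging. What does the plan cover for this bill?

With the deductible met, the entire £637 is subject to coinsurance.
Coinsurance: £637 × 20% = £127.40.
Year-to-date out-of-pocket becomes £2350 + £127.40 = £2477.40, still under the £3750 maximum, so no cap applies.
The insurer covers the remainder: £637 − £127.40 = £509.60.

£509.60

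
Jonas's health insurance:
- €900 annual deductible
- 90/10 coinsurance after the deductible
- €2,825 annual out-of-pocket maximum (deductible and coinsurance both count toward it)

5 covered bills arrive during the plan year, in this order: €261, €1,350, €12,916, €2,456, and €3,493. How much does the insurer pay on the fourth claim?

Bill 1, €261: all of it applies to the deductible. Cost to patient: €261. OOP to date €261. Insurer: €261 − €261 = €0.
Bill 2, €1,350: deductible takes €639, €711 remains; 10% of €711 = €71.10. Cost to patient: €710.10. OOP to date €971.10. Plan pays €1,350 − €710.10 = €639.90.
Bill 3, €12,916: deductible already satisfied, so patient's share is 10% × €12,916 = €1,291.60. Patient pays €1,291.60; OOP now €2,262.70. Plan pays €12,916 − €1,291.60 = €11,624.40.
Bill 4, €2,456: 10% coinsurance on €2,456 = €245.60. Patient owes €245.60 (running OOP €2,508.30). Plan pays €2,456 − €245.60 = €2,210.40.

€2,210.40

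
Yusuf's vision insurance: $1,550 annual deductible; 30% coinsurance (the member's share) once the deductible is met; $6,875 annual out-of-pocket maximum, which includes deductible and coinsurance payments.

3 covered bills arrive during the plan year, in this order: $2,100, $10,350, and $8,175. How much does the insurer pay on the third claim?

Claim 1 ($2,100): $1,550 to deductible, leaving $550; member's 30% is $165. Cost to member: $1,715. OOP to date $1,715. Plan pays $2,100 − $1,715 = $385.
Claim 2 ($10,350): 30% coinsurance on $10,350 = $3,105. Cost to member: $3,105. OOP to date $4,820. Plan pays $10,350 − $3,105 = $7,245.
Claim 3 ($8,175): deductible already satisfied, so member's share is 30% × $8,175 = $2,452.50. That would push OOP to $7,272.50, over the $6,875 cap, so member pays $6,875 − $4,820 = $2,055. Insurer: $8,175 − $2,055 = $6,120.

$6,120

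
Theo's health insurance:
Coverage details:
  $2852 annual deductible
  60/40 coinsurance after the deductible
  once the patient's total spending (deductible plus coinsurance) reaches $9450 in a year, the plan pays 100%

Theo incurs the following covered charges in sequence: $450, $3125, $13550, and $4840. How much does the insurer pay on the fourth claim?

Claim 1 ($450): all of it applies to the deductible. Patient owes $450 (running OOP $450). Insurer: $450 − $450 = $0.
Claim 2 ($3125): deductible takes $2402, $723 remains; 40% of $723 = $289.20. Patient pays $2691.20; OOP now $3141.20. Plan pays $3125 − $2691.20 = $433.80.
Claim 3 ($13550): deductible met; 40% of $13550 = $5420. Patient owes $5420 (running OOP $8561.20). Insurer: $13550 − $5420 = $8130.
Claim 4 ($4840): deductible met; 40% of $4840 = $1936. OOP would hit $10497.20 > $9450, so the cap limits the patient to $9450 − $8561.20 = $888.80. Insurer: $4840 − $888.80 = $3951.20.

$3951.20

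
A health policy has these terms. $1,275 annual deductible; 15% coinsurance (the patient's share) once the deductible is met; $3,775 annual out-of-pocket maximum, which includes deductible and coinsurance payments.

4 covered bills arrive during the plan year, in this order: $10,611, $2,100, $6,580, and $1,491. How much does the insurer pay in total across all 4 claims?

Claim 1 ($10,611): $1,275 finishes the deductible; $9,336 goes to coinsurance; 15% of $9,336 = $1,400.40. Cost to patient: $2,675.40. OOP to date $2,675.40. Plan pays $10,611 − $2,675.40 = $7,935.60.
Claim 2 ($2,100): deductible already satisfied, so patient's share is 15% × $2,100 = $315. Patient pays $315; OOP now $2,990.40. Plan pays $2,100 − $315 = $1,785.
Claim 3 ($6,580): 15% coinsurance on $6,580 = $987. Adding that to $2,990.40 gives $3,977.40, past the $3,775 cap; patient pays only $3,775 − $2,990.40 = $784.60. Insurer: $6,580 − $784.60 = $5,795.40.
Claim 4 ($1,491): 15% coinsurance on $1,491 = $223.65. That would push OOP to $3,998.65, over the $3,775 cap, so patient pays $3,775 − $3,775 = $0. Insurer: $1,491 − $0 = $1,491.
Insurer total = bills − patient's total = $20,782 − $3,775 = $17,007.

$17,007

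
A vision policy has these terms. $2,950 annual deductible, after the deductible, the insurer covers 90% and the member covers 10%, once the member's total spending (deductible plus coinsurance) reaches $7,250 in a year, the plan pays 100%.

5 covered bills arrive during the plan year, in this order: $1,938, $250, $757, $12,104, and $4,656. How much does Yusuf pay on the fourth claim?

Claim 1 — $1,938: entire amount goes to the deductible. Member owes $1,938 (running OOP $1,938).
Claim 2 — $250: fully absorbed by the deductible. Member pays $250; OOP now $2,188.
Claim 3 — $757: entire amount goes to the deductible. Member pays $757; OOP now $2,945.
Claim 4 — $12,104: deductible takes $5, $12,099 remains; 10% of $12,099 = $1,209.90. Member pays $1,214.90; OOP now $4,159.90.

$1,214.90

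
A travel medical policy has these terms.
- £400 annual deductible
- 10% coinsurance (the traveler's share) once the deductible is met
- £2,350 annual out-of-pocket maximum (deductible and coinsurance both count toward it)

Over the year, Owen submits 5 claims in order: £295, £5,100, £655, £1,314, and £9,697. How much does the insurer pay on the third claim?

Bill 1, £295: fully absorbed by the deductible. Traveler owes £295 (running OOP £295). Insurer: £295 − £295 = £0.
Bill 2, £5,100: deductible takes £105, £4,995 remains; coinsurance £4,995 × 10% = £499.50. Cost to traveler: £604.50. OOP to date £899.50. Insurer: £5,100 − £604.50 = £4,495.50.
Bill 3, £655: deductible already satisfied, so traveler's share is 10% × £655 = £65.50. Cost to traveler: £65.50. OOP to date £965. Insurer: £655 − £65.50 = £589.50.

£589.50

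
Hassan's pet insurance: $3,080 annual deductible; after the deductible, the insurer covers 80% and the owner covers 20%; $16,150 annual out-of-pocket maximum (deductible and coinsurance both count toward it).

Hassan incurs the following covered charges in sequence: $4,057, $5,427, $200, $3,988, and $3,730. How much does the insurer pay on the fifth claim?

$2,984

Bill 1, $4,057: $3,080 finishes the deductible; $977 goes to coinsurance; coinsurance $977 × 20% = $195.40. Owner pays $3,275.40; OOP now $3,275.40. Insurer: $4,057 − $3,275.40 = $781.60.
Bill 2, $5,427: deductible already satisfied, so owner's share is 20% × $5,427 = $1,085.40. Cost to owner: $1,085.40. OOP to date $4,360.80. Insurer: $5,427 − $1,085.40 = $4,341.60.
Bill 3, $200: 20% coinsurance on $200 = $40. Owner owes $40 (running OOP $4,400.80). Plan pays $200 − $40 = $160.
Bill 4, $3,988: 20% coinsurance on $3,988 = $797.60. Owner pays $797.60; OOP now $5,198.40. Insurer: $3,988 − $797.60 = $3,190.40.
Bill 5, $3,730: 20% coinsurance on $3,730 = $746. Owner pays $746; OOP now $5,944.40. Insurer: $3,730 − $746 = $2,984.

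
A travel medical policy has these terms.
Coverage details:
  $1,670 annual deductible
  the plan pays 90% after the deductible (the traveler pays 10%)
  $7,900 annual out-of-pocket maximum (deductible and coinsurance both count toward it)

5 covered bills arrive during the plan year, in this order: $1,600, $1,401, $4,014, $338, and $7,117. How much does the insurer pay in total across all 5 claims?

$11,520

Claim 1 — $1,600: fully absorbed by the deductible. Traveler owes $1,600 (running OOP $1,600). Insurer: $1,600 − $1,600 = $0.
Claim 2 — $1,401: $70 finishes the deductible; $1,331 goes to coinsurance; coinsurance $1,331 × 10% = $133.10. Traveler owes $203.10 (running OOP $1,803.10). Insurer: $1,401 − $203.10 = $1,197.90.
Claim 3 — $4,014: deductible met; 10% of $4,014 = $401.40. Cost to traveler: $401.40. OOP to date $2,204.50. Plan pays $4,014 − $401.40 = $3,612.60.
Claim 4 — $338: 10% coinsurance on $338 = $33.80. Traveler owes $33.80 (running OOP $2,238.30). Insurer: $338 − $33.80 = $304.20.
Claim 5 — $7,117: 10% coinsurance on $7,117 = $711.70. Cost to traveler: $711.70. OOP to date $2,950. Insurer: $7,117 − $711.70 = $6,405.30.
Insurer total = bills − traveler's total = $14,470 − $2,950 = $11,520.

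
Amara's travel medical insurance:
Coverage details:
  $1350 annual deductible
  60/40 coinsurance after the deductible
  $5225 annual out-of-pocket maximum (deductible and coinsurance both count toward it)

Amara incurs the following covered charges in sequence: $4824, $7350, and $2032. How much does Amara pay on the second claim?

$2485.40

Claim 1 — $4824: $1350 finishes the deductible; $3474 goes to coinsurance; traveler's 40% is $1389.60. Traveler owes $2739.60 (running OOP $2739.60).
Claim 2 — $7350: 40% coinsurance on $7350 = $2940. Adding that to $2739.60 gives $5679.60, past the $5225 cap; traveler pays only $5225 − $2739.60 = $2485.40.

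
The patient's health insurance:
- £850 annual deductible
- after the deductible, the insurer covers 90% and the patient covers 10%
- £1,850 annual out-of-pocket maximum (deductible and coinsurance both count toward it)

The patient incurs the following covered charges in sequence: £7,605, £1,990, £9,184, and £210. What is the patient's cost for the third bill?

£125.50

Claim 1 — £7,605: £850 finishes the deductible; £6,755 goes to coinsurance; 10% of £6,755 = £675.50. Cost to patient: £1,525.50. OOP to date £1,525.50.
Claim 2 — £1,990: 10% coinsurance on £1,990 = £199. Patient pays £199; OOP now £1,724.50.
Claim 3 — £9,184: 10% coinsurance on £9,184 = £918.40. Adding that to £1,724.50 gives £2,642.90, past the £1,850 cap; patient pays only £1,850 − £1,724.50 = £125.50.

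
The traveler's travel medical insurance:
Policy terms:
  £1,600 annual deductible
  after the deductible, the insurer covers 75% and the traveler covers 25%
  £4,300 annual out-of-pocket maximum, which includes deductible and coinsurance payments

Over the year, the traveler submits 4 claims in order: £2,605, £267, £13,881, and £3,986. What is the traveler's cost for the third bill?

Claim 1 — £2,605: deductible takes £1,600, £1,005 remains; 25% of £1,005 = £251.25. Traveler pays £1,851.25; OOP now £1,851.25.
Claim 2 — £267: 25% coinsurance on £267 = £66.75. Traveler owes £66.75 (running OOP £1,918).
Claim 3 — £13,881: deductible already satisfied, so traveler's share is 25% × £13,881 = £3,470.25. OOP would hit £5,388.25 > £4,300, so the cap limits the traveler to £4,300 − £1,918 = £2,382.

£2,382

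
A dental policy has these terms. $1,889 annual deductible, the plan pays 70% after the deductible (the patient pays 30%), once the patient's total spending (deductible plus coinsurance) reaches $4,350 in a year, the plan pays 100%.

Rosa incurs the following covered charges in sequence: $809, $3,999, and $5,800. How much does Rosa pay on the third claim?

$1,585.30

Claim 1 ($809): all of it applies to the deductible. Patient pays $809; OOP now $809.
Claim 2 ($3,999): $1,080 to deductible, leaving $2,919; 30% of $2,919 = $875.70. Patient pays $1,955.70; OOP now $2,764.70.
Claim 3 ($5,800): 30% coinsurance on $5,800 = $1,740. Adding that to $2,764.70 gives $4,504.70, past the $4,350 cap; patient pays only $4,350 − $2,764.70 = $1,585.30.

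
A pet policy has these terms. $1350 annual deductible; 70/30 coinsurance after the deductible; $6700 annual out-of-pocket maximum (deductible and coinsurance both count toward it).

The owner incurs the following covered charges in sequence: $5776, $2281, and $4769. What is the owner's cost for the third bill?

$1430.70

#1 ($5776): $1350 finishes the deductible; $4426 goes to coinsurance; owner's 30% is $1327.80. Owner pays $2677.80; OOP now $2677.80.
#2 ($2281): 30% coinsurance on $2281 = $684.30. Owner owes $684.30 (running OOP $3362.10).
#3 ($4769): deductible met; 30% of $4769 = $1430.70. Owner pays $1430.70; OOP now $4792.80.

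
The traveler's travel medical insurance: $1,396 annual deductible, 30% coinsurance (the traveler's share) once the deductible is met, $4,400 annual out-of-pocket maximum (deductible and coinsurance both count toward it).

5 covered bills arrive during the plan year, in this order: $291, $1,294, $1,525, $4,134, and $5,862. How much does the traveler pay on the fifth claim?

$1,249.60

Claim 1 ($291): all of it applies to the deductible. Cost to traveler: $291. OOP to date $291.
Claim 2 ($1,294): $1,105 finishes the deductible; $189 goes to coinsurance; 30% of $189 = $56.70. Traveler owes $1,161.70 (running OOP $1,452.70).
Claim 3 ($1,525): 30% coinsurance on $1,525 = $457.50. Cost to traveler: $457.50. OOP to date $1,910.20.
Claim 4 ($4,134): deductible already satisfied, so traveler's share is 30% × $4,134 = $1,240.20. Traveler pays $1,240.20; OOP now $3,150.40.
Claim 5 ($5,862): deductible already satisfied, so traveler's share is 30% × $5,862 = $1,758.60. OOP would hit $4,909 > $4,400, so the cap limits the traveler to $4,400 − $3,150.40 = $1,249.60.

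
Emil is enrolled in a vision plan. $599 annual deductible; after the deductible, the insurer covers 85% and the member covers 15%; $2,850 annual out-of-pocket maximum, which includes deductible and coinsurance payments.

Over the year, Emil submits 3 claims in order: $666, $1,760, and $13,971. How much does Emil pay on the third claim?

$1,976.95

#1 ($666): $599 to deductible, leaving $67; 15% of $67 = $10.05. Cost to member: $609.05. OOP to date $609.05.
#2 ($1,760): 15% coinsurance on $1,760 = $264. Member owes $264 (running OOP $873.05).
#3 ($13,971): deductible already satisfied, so member's share is 15% × $13,971 = $2,095.65. Adding that to $873.05 gives $2,968.70, past the $2,850 cap; member pays only $2,850 − $873.05 = $1,976.95.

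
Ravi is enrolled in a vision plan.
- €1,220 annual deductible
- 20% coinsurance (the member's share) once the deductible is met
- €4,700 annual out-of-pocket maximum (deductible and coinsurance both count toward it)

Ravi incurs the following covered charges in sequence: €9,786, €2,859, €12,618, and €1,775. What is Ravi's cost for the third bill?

€1,195

#1 (€9,786): €1,220 finishes the deductible; €8,566 goes to coinsurance; 20% of €8,566 = €1,713.20. Member owes €2,933.20 (running OOP €2,933.20).
#2 (€2,859): 20% coinsurance on €2,859 = €571.80. Cost to member: €571.80. OOP to date €3,505.
#3 (€12,618): 20% coinsurance on €12,618 = €2,523.60. Adding that to €3,505 gives €6,028.60, past the €4,700 cap; member pays only €4,700 − €3,505 = €1,195.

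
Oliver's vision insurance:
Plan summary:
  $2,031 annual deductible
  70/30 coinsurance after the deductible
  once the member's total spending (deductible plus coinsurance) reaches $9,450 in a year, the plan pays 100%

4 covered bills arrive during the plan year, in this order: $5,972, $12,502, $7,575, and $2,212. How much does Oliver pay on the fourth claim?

$213.60

Claim 1 ($5,972): $2,031 to deductible, leaving $3,941; 30% of $3,941 = $1,182.30. Member pays $3,213.30; OOP now $3,213.30.
Claim 2 ($12,502): deductible met; 30% of $12,502 = $3,750.60. Member owes $3,750.60 (running OOP $6,963.90).
Claim 3 ($7,575): deductible already satisfied, so member's share is 30% × $7,575 = $2,272.50. Member owes $2,272.50 (running OOP $9,236.40).
Claim 4 ($2,212): deductible already satisfied, so member's share is 30% × $2,212 = $663.60. Adding that to $9,236.40 gives $9,900, past the $9,450 cap; member pays only $9,450 − $9,236.40 = $213.60.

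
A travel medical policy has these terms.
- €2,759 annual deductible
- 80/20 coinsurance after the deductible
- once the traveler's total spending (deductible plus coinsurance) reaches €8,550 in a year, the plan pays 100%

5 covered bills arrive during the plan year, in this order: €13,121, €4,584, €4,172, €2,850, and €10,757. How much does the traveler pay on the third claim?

Claim 1 (€13,121): €2,759 finishes the deductible; €10,362 goes to coinsurance; coinsurance €10,362 × 20% = €2,072.40. Traveler owes €4,831.40 (running OOP €4,831.40).
Claim 2 (€4,584): deductible already satisfied, so traveler's share is 20% × €4,584 = €916.80. Traveler owes €916.80 (running OOP €5,748.20).
Claim 3 (€4,172): 20% coinsurance on €4,172 = €834.40. Traveler pays €834.40; OOP now €6,582.60.

€834.40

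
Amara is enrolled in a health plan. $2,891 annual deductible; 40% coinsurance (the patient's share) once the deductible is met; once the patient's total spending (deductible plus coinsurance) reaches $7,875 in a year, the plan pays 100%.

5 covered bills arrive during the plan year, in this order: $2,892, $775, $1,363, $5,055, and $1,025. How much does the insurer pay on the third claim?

$817.80

Bill 1, $2,892: deductible takes $2,891, $1 remains; patient's 40% is $0.40. Cost to patient: $2,891.40. OOP to date $2,891.40. Insurer: $2,892 − $2,891.40 = $0.60.
Bill 2, $775: deductible met; 40% of $775 = $310. Patient pays $310; OOP now $3,201.40. Insurer: $775 − $310 = $465.
Bill 3, $1,363: 40% coinsurance on $1,363 = $545.20. Patient pays $545.20; OOP now $3,746.60. Insurer: $1,363 − $545.20 = $817.80.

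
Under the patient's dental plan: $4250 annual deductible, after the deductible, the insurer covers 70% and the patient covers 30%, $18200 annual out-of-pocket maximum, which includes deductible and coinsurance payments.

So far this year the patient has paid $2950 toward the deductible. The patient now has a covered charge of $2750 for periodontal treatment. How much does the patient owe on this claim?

$1735

Remaining deductible: $4250 − $2950 = $1300.
That leaves $2750 − $1300 = $1450 for coinsurance.
30% of $1450 = $435 falls to the patient.
That puts the patient's cost at $1300 + $435 = $1735 before any cap.
Cumulative spending $2950 + $1735 = $4685 stays under the $18200 maximum.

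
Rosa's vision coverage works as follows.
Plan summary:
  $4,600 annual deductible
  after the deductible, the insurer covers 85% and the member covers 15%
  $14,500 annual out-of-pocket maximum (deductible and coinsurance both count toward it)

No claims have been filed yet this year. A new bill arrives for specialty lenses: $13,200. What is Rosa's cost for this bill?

$5,890

Deductible not yet touched, so the first $4,600 of the bill goes to the deductible.
After the $4,600 deductible portion, $13,200 − $4,600 = $8,600 is subject to coinsurance.
Coinsurance: $8,600 × 15% = $1,290.
Member responsibility before any cap: $4,600 + $1,290 = $5,890.
Year-to-date out-of-pocket becomes $0 + $5,890 = $5,890, still under the $14,500 maximum, so no cap applies.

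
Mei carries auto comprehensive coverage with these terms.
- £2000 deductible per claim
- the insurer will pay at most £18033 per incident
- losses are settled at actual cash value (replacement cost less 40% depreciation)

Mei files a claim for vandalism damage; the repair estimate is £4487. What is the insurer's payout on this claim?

At 40% depreciation, ACV = £4487 − £1794.80 = £2692.20.
Less the £2000 deductible: £2692.20 − £2000 = £692.20.
£692.20 is within the £18033 limit, so the insurer pays £692.20.

£692.20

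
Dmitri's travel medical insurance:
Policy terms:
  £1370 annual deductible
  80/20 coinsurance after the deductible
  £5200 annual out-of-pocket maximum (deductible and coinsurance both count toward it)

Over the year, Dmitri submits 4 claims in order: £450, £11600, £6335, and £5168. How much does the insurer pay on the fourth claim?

Bill 1, £450: fully absorbed by the deductible. Traveler pays £450; OOP now £450. Plan pays £450 − £450 = £0.
Bill 2, £11600: £920 to deductible, leaving £10680; 20% of £10680 = £2136. Cost to traveler: £3056. OOP to date £3506. Plan pays £11600 − £3056 = £8544.
Bill 3, £6335: 20% coinsurance on £6335 = £1267. Traveler pays £1267; OOP now £4773. Plan pays £6335 − £1267 = £5068.
Bill 4, £5168: deductible met; 20% of £5168 = £1033.60. Adding that to £4773 gives £5806.60, past the £5200 cap; traveler pays only £5200 − £4773 = £427. Plan pays £5168 − £427 = £4741.

£4741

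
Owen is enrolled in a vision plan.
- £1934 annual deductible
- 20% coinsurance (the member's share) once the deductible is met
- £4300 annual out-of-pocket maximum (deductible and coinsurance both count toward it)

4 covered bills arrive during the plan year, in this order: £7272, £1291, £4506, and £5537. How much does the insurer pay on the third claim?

Bill 1, £7272: deductible takes £1934, £5338 remains; 20% of £5338 = £1067.60. Member pays £3001.60; OOP now £3001.60. Insurer: £7272 − £3001.60 = £4270.40.
Bill 2, £1291: deductible met; 20% of £1291 = £258.20. Member pays £258.20; OOP now £3259.80. Plan pays £1291 − £258.20 = £1032.80.
Bill 3, £4506: 20% coinsurance on £4506 = £901.20. Cost to member: £901.20. OOP to date £4161. Insurer: £4506 − £901.20 = £3604.80.

£3604.80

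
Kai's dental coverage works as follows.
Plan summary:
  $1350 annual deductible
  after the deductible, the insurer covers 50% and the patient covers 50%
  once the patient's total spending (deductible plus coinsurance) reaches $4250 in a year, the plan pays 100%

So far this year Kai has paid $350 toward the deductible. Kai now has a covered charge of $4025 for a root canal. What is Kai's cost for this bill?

$2512.50

$350 of the $1350 deductible is already met, leaving $1000.
The remaining $3025 (= $4025 − $1000) moves to coinsurance.
50% of $3025 = $1512.50 falls to the patient.
That puts the patient's cost at $1000 + $1512.50 = $2512.50 before any cap.
Year-to-date out-of-pocket becomes $350 + $2512.50 = $2862.50, still under the $4250 maximum, so no cap applies.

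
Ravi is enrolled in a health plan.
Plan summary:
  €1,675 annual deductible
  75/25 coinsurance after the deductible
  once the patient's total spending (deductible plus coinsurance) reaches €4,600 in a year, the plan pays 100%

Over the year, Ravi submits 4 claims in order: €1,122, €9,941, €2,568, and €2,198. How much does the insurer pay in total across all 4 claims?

€11,229

Bill 1, €1,122: all of it applies to the deductible. Cost to patient: €1,122. OOP to date €1,122. Insurer: €1,122 − €1,122 = €0.
Bill 2, €9,941: €553 to deductible, leaving €9,388; patient's 25% is €2,347. Patient owes €2,900 (running OOP €4,022). Insurer: €9,941 − €2,900 = €7,041.
Bill 3, €2,568: deductible met; 25% of €2,568 = €642. Adding that to €4,022 gives €4,664, past the €4,600 cap; patient pays only €4,600 − €4,022 = €578. Insurer: €2,568 − €578 = €1,990.
Bill 4, €2,198: deductible met; 25% of €2,198 = €549.50. Adding that to €4,600 gives €5,149.50, past the €4,600 cap; patient pays only €4,600 − €4,600 = €0. Plan pays €2,198 − €0 = €2,198.
Insurer total = bills − patient's total = €15,829 − €4,600 = €11,229.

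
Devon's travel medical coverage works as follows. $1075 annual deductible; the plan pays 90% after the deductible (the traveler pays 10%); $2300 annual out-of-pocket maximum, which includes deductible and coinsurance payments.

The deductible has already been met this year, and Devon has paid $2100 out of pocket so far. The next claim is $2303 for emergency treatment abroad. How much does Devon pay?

With the deductible met, the entire $2303 is subject to coinsurance.
Traveler's 10% share of $2303 is $230.30.
Adding $230.30 to the $2100 already spent would give $2330.30, which exceeds the $2300 cap; the traveler pays just $2300 − $2100 = $200.

$200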